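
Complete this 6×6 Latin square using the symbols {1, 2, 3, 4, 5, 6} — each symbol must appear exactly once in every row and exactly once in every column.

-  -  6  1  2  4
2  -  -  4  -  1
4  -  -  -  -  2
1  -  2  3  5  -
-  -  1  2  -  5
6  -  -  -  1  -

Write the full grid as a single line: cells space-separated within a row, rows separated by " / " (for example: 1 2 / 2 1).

5 3 6 1 2 4 / 2 5 3 4 6 1 / 4 1 5 6 3 2 / 1 4 2 3 5 6 / 3 6 1 2 4 5 / 6 2 4 5 1 3

At row 4, column 6: row 4 has {1,2,3,5}; column 6 has {1,2,4,5}; that leaves 6.
At row 5, column 1: row 5 has {1,2,5}; column 1 has {1,2,4,6}; that leaves 3.
At row 6, column 4: row 6 has {1,6}; column 4 has {1,2,3,4}; that leaves 5.
At row 6, column 6: row 6 has {1,5,6}; column 6 has {1,2,4,5,6}; that leaves 3.
At row 1, column 1: row 1 has {1,2,4,6}; column 1 has {1,2,3,4,6}; that leaves 5.
At row 1, column 2: row 1 has {1,2,4,5,6}; column 2 is empty so far; that leaves 3.
At row 3, column 4: row 3 has {2,4}; column 4 has {1,2,3,4,5}; that leaves 6.
At row 3, column 5: row 3 has {2,4,6}; column 5 has {1,2,5}; that leaves 3.
At row 4, column 2: row 4 has {1,2,3,5,6}; column 2 has {3}; that leaves 4.
At row 5, column 2: row 5 has {1,2,3,5}; column 2 has {3,4}; that leaves 6.
At row 5, column 5: row 5 has {1,2,3,5,6}; column 5 has {1,2,3,5}; that leaves 4.
At row 6, column 2: row 6 has {1,3,5,6}; column 2 has {3,4,6}; that leaves 2.
At row 6, column 3: row 6 has {1,2,3,5,6}; column 3 has {1,2,6}; that leaves 4.
At row 2, column 2: row 2 has {1,2,4}; column 2 has {2,3,4,6}; that leaves 5.
At row 2, column 3: row 2 has {1,2,4,5}; column 3 has {1,2,4,6}; that leaves 3.
At row 2, column 5: row 2 has {1,2,3,4,5}; column 5 has {1,2,3,4,5}; that leaves 6.
At row 3, column 2: row 3 has {2,3,4,6}; column 2 has {2,3,4,5,6}; that leaves 1.
At row 3, column 3: row 3 has {1,2,3,4,6}; column 3 has {1,2,3,4,6}; that leaves 5.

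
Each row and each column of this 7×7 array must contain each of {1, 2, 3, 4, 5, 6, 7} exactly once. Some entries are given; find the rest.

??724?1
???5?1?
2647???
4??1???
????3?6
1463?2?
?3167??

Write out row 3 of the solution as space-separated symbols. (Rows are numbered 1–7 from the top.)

(r1,c2) = 5
(r5,c4) = 4
(r6,c5) = 5
(r6,c7) = 7
(r7,c1) = 5
(r7,c6) = 4
(r7,c7) = 2
(r3,c5) = 1
(r5,c1) = 7
(r5,c6) = 5
(r3,c6) = 3
(r3,c7) = 5

2 6 4 7 1 3 5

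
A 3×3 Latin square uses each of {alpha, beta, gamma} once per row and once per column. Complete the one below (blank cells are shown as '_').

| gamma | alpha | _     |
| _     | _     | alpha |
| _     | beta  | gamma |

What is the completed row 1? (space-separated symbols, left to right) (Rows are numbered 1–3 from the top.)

gamma alpha beta

Cell (r1,c3): row 1 has {alpha,gamma}; column 3 has {alpha,gamma} → beta.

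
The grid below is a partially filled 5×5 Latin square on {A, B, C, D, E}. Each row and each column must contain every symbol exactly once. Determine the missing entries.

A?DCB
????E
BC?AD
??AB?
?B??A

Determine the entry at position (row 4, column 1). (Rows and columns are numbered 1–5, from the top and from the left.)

(r1,c2): row 1 has {A,B,C,D}; column 2 has {B,C}, so it must be E.
(r2,c4): row 2 has {E}; column 4 has {A,B,C}, so it must be D.
(r3,c3): row 3 has {A,B,C,D}; column 3 has {A,D}, so it must be E.
(r4,c2): row 4 has {A,B}; column 2 has {B,C,E}, so it must be D.
(r4,c5): row 4 has {A,B,D}; column 5 has {A,B,D,E}, so it must be C.
(r5,c3): row 5 has {A,B}; column 3 has {A,D,E}, so it must be C.
(r5,c4): row 5 has {A,B,C}; column 4 has {A,B,C,D}, so it must be E.
(r2,c1): row 2 has {D,E}; column 1 has {A,B}, so it must be C.
(r2,c2): row 2 has {C,D,E}; column 2 has {B,C,D,E}, so it must be A.
(r2,c3): row 2 has {A,C,D,E}; column 3 has {A,C,D,E}, so it must be B.
(r4,c1): row 4 has {A,B,C,D}; column 1 has {A,B,C}, so it must be E.

E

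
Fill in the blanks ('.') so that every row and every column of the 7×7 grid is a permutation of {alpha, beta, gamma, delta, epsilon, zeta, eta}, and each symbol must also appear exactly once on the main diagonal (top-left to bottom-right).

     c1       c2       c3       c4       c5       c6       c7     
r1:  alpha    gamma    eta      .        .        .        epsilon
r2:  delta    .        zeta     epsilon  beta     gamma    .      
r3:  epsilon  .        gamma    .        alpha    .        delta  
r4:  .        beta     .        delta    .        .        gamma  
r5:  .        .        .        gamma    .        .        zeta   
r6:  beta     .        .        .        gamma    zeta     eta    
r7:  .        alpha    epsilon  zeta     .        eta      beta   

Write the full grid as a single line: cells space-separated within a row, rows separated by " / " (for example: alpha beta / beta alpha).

row 1 has {alpha,gamma,epsilon,eta}; column 4 has {gamma,delta,epsilon,zeta} — only beta is left for (r1,c4).
row 1 has {alpha,beta,gamma,epsilon,eta}; column 6 has {gamma,zeta,eta} — only delta is left for (r1,c6).
row 2 has {beta,gamma,delta,epsilon,zeta}; column 2 has {alpha,beta,gamma}; the diagonal has {alpha,beta,gamma,delta,zeta} — only eta is left for (r2,c2).
row 2 has {beta,gamma,delta,epsilon,zeta,eta}; column 7 has {beta,gamma,delta,epsilon,zeta,eta} — only alpha is left for (r2,c7).
row 3 has {alpha,gamma,delta,epsilon}; column 2 has {alpha,beta,gamma,eta} — only zeta is left for (r3,c2).
row 3 has {alpha,gamma,delta,epsilon,zeta}; column 4 has {beta,gamma,delta,epsilon,zeta} — only eta is left for (r3,c4).
row 3 has {alpha,gamma,delta,epsilon,zeta,eta}; column 6 has {gamma,delta,zeta,eta} — only beta is left for (r3,c6).
row 4 has {beta,gamma,delta}; column 3 has {gamma,epsilon,zeta,eta} — only alpha is left for (r4,c3).
row 4 has {alpha,beta,gamma,delta}; column 6 has {beta,gamma,delta,zeta,eta} — only epsilon is left for (r4,c6).
row 5 has {gamma,zeta}; column 1 has {alpha,beta,delta,epsilon} — only eta is left for (r5,c1).
row 5 has {gamma,zeta,eta}; column 5 has {alpha,beta,gamma}; the diagonal has {alpha,beta,gamma,delta,zeta,eta} — only epsilon is left for (r5,c5).
row 5 has {gamma,epsilon,zeta,eta}; column 6 has {beta,gamma,delta,epsilon,zeta,eta} — only alpha is left for (r5,c6).
row 6 has {beta,gamma,zeta,eta}; column 3 has {alpha,gamma,epsilon,zeta,eta} — only delta is left for (r6,c3).
row 6 has {beta,gamma,delta,zeta,eta}; column 4 has {beta,gamma,delta,epsilon,zeta,eta} — only alpha is left for (r6,c4).
row 7 has {alpha,beta,epsilon,zeta,eta}; column 1 has {alpha,beta,delta,epsilon,eta} — only gamma is left for (r7,c1).
row 7 has {alpha,beta,gamma,epsilon,zeta,eta}; column 5 has {alpha,beta,gamma,epsilon} — only delta is left for (r7,c5).
row 1 has {alpha,beta,gamma,delta,epsilon,eta}; column 5 has {alpha,beta,gamma,delta,epsilon} — only zeta is left for (r1,c5).
row 4 has {alpha,beta,gamma,delta,epsilon}; column 1 has {alpha,beta,gamma,delta,epsilon,eta} — only zeta is left for (r4,c1).
row 4 has {alpha,beta,gamma,delta,epsilon,zeta}; column 5 has {alpha,beta,gamma,delta,epsilon,zeta} — only eta is left for (r4,c5).
row 5 has {alpha,gamma,epsilon,zeta,eta}; column 2 has {alpha,beta,gamma,zeta,eta} — only delta is left for (r5,c2).
row 5 has {alpha,gamma,delta,epsilon,zeta,eta}; column 3 has {alpha,gamma,delta,epsilon,zeta,eta} — only beta is left for (r5,c3).
row 6 has {alpha,beta,gamma,delta,zeta,eta}; column 2 has {alpha,beta,gamma,delta,zeta,eta} — only epsilon is left for (r6,c2).

alpha gamma eta beta zeta delta epsilon / delta eta zeta epsilon beta gamma alpha / epsilon zeta gamma eta alpha beta delta / zeta beta alpha delta eta epsilon gamma / eta delta beta gamma epsilon alpha zeta / beta epsilon delta alpha gamma zeta eta / gamma alpha epsilon zeta delta eta beta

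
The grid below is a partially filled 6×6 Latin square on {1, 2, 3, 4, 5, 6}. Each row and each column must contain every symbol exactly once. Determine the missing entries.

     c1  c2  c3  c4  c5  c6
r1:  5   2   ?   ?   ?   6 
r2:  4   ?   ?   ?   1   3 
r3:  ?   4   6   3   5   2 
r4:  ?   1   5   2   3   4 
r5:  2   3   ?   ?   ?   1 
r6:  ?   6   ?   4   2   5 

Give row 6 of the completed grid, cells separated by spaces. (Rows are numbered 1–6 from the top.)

3 6 1 4 2 5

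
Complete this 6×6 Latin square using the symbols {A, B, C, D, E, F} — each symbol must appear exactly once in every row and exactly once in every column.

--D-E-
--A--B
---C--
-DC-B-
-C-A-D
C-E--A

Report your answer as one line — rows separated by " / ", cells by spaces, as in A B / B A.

B A D F E C / F E A D C B / D B F C A E / A D C E B F / E C B A F D / C F E B D A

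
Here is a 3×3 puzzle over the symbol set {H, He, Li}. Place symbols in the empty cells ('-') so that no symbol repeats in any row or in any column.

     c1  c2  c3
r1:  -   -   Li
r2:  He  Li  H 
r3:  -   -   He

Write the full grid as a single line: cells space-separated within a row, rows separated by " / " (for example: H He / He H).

(r1,c1) = H
(r1,c2) = He
(r3,c1) = Li
(r3,c2) = H

H He Li / He Li H / Li H He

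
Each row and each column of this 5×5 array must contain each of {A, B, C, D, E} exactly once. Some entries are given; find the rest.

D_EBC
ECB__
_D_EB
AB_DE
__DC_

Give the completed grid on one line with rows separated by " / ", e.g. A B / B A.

D A E B C / E C B A D / C D A E B / A B C D E / B E D C A

(r1,c2) = A
(r2,c4) = A
(r2,c5) = D
(r3,c1) = C
(r3,c3) = A
(r4,c3) = C
(r5,c1) = B
(r5,c2) = E
(r5,c5) = A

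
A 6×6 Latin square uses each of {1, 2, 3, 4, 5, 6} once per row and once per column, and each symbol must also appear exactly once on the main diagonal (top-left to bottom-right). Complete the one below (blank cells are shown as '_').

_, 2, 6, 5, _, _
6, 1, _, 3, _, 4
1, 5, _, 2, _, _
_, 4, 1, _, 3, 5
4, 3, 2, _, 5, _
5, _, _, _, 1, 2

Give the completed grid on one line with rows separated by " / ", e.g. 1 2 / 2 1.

3 2 6 5 4 1 / 6 1 5 3 2 4 / 1 5 4 2 6 3 / 2 4 1 6 3 5 / 4 3 2 1 5 6 / 5 6 3 4 1 2

Cell (r1,c1): row 1 has {2,5,6}; column 1 has {1,4,5,6}; the diagonal has {1,2,5} → 3.
Cell (r1,c5): row 1 has {2,3,5,6}; column 5 has {1,3,5} → 4.
Cell (r1,c6): row 1 has {2,3,4,5,6}; column 6 has {2,4,5} → 1.
Cell (r2,c3): row 2 has {1,3,4,6}; column 3 has {1,2,6} → 5.
Cell (r2,c5): row 2 has {1,3,4,5,6}; column 5 has {1,3,4,5} → 2.
Cell (r3,c3): row 3 has {1,2,5}; column 3 has {1,2,5,6}; the diagonal has {1,2,3,5} → 4.
Cell (r3,c5): row 3 has {1,2,4,5}; column 5 has {1,2,3,4,5} → 6.
Cell (r3,c6): row 3 has {1,2,4,5,6}; column 6 has {1,2,4,5} → 3.
Cell (r4,c1): row 4 has {1,3,4,5}; column 1 has {1,3,4,5,6} → 2.
Cell (r4,c4): row 4 has {1,2,3,4,5}; column 4 has {2,3,5}; the diagonal has {1,2,3,4,5} → 6.
Cell (r5,c4): row 5 has {2,3,4,5}; column 4 has {2,3,5,6} → 1.
Cell (r5,c6): row 5 has {1,2,3,4,5}; column 6 has {1,2,3,4,5} → 6.
Cell (r6,c2): row 6 has {1,2,5}; column 2 has {1,2,3,4,5} → 6.
Cell (r6,c3): row 6 has {1,2,5,6}; column 3 has {1,2,4,5,6} → 3.
Cell (r6,c4): row 6 has {1,2,3,5,6}; column 4 has {1,2,3,5,6} → 4.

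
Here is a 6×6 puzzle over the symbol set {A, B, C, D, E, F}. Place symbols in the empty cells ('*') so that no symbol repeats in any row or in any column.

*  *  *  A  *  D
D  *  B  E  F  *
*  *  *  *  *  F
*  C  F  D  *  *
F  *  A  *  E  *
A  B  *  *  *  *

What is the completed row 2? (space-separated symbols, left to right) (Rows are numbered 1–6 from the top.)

D A B E F C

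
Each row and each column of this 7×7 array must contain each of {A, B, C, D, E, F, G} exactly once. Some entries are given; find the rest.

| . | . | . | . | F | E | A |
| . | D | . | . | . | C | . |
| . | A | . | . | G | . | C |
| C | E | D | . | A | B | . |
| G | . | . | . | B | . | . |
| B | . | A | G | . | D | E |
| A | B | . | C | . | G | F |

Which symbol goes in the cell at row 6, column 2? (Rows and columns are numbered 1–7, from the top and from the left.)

F

At row 1, column 1: row 1 has {A,E,F}; column 1 has {A,B,C,G}; that leaves D.
At row 1, column 4: row 1 has {A,D,E,F}; column 4 has {C,G}; that leaves B.
At row 2, column 5: row 2 has {C,D}; column 5 has {A,B,F,G}; that leaves E.
At row 3, column 6: row 3 has {A,C,G}; column 6 has {B,C,D,E,G}; that leaves F.
At row 4, column 4: row 4 has {A,B,C,D,E}; column 4 has {B,C,G}; that leaves F.
At row 4, column 7: row 4 has {A,B,C,D,E,F}; column 7 has {A,C,E,F}; that leaves G.
At row 5, column 6: row 5 has {B,G}; column 6 has {B,C,D,E,F,G}; that leaves A.
At row 5, column 7: row 5 has {A,B,G}; column 7 has {A,C,E,F,G}; that leaves D.
At row 6, column 5: row 6 has {A,B,D,E,G}; column 5 has {A,B,E,F,G}; that leaves C.
At row 7, column 3: row 7 has {A,B,C,F,G}; column 3 has {A,D}; that leaves E.
At row 7, column 5: row 7 has {A,B,C,E,F,G}; column 5 has {A,B,C,E,F,G}; that leaves D.
At row 2, column 1: row 2 has {C,D,E}; column 1 has {A,B,C,D,G}; that leaves F.
At row 2, column 4: row 2 has {C,D,E,F}; column 4 has {B,C,F,G}; that leaves A.
At row 2, column 7: row 2 has {A,C,D,E,F}; column 7 has {A,C,D,E,F,G}; that leaves B.
At row 3, column 1: row 3 has {A,C,F,G}; column 1 has {A,B,C,D,F,G}; that leaves E.
At row 3, column 3: row 3 has {A,C,E,F,G}; column 3 has {A,D,E}; that leaves B.
At row 3, column 4: row 3 has {A,B,C,E,F,G}; column 4 has {A,B,C,F,G}; that leaves D.
At row 5, column 4: row 5 has {A,B,D,G}; column 4 has {A,B,C,D,F,G}; that leaves E.
At row 6, column 2: row 6 has {A,B,C,D,E,G}; column 2 has {A,B,D,E}; that leaves F.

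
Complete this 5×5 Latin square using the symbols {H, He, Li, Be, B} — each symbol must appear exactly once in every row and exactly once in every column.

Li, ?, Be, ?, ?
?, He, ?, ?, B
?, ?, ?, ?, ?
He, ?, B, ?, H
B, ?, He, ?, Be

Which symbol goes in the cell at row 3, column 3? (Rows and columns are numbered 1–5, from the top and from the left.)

H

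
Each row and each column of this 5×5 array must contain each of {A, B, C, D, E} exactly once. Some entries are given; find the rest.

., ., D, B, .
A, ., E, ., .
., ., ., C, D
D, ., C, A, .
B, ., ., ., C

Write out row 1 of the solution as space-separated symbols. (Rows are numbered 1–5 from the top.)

C E D B A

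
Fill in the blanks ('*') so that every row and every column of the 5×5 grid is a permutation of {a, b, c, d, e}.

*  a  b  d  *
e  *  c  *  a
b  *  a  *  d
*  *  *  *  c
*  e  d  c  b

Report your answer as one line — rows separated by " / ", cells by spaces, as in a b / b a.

(r1,c1): row 1 has {a,b,d}; column 1 has {b,e}, so it must be c.
(r1,c5): row 1 has {a,b,c,d}; column 5 has {a,b,c,d}, so it must be e.
(r2,c4): row 2 has {a,c,e}; column 4 has {c,d}, so it must be b.
(r3,c2): row 3 has {a,b,d}; column 2 has {a,e}, so it must be c.
(r3,c4): row 3 has {a,b,c,d}; column 4 has {b,c,d}, so it must be e.
(r4,c3): row 4 has {c}; column 3 has {a,b,c,d}, so it must be e.
(r4,c4): row 4 has {c,e}; column 4 has {b,c,d,e}, so it must be a.
(r5,c1): row 5 has {b,c,d,e}; column 1 has {b,c,e}, so it must be a.
(r2,c2): row 2 has {a,b,c,e}; column 2 has {a,c,e}, so it must be d.
(r4,c1): row 4 has {a,c,e}; column 1 has {a,b,c,e}, so it must be d.
(r4,c2): row 4 has {a,c,d,e}; column 2 has {a,c,d,e}, so it must be b.

c a b d e / e d c b a / b c a e d / d b e a c / a e d c b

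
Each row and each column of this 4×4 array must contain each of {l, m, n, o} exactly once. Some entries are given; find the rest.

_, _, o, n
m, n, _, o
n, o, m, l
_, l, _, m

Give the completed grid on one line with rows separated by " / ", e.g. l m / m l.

At row 1, column 1: row 1 has {n,o}; column 1 has {m,n}; that leaves l.
At row 1, column 2: row 1 has {l,n,o}; column 2 has {l,n,o}; that leaves m.
At row 2, column 3: row 2 has {m,n,o}; column 3 has {m,o}; that leaves l.
At row 4, column 1: row 4 has {l,m}; column 1 has {l,m,n}; that leaves o.
At row 4, column 3: row 4 has {l,m,o}; column 3 has {l,m,o}; that leaves n.

l m o n / m n l o / n o m l / o l n m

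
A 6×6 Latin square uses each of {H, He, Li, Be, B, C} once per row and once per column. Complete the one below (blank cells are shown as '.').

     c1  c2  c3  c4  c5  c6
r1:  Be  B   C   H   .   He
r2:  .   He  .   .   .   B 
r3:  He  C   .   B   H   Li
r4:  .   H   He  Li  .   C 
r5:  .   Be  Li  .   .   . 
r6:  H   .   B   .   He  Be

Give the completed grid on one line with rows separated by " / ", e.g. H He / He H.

At row 1, column 5: row 1 has {H,He,Be,B,C}; column 5 has {H,He}; that leaves Li.
At row 3, column 3: row 3 has {H,He,Li,B,C}; column 3 has {He,Li,B,C}; that leaves Be.
At row 4, column 1: row 4 has {H,He,Li,C}; column 1 has {H,He,Be}; that leaves B.
At row 4, column 5: row 4 has {H,He,Li,B,C}; column 5 has {H,He,Li}; that leaves Be.
At row 5, column 1: row 5 has {Li,Be}; column 1 has {H,He,Be,B}; that leaves C.
At row 5, column 4: row 5 has {Li,Be,C}; column 4 has {H,Li,B}; that leaves He.
At row 5, column 5: row 5 has {He,Li,Be,C}; column 5 has {H,He,Li,Be}; that leaves B.
At row 5, column 6: row 5 has {He,Li,Be,B,C}; column 6 has {He,Li,Be,B,C}; that leaves H.
At row 6, column 2: row 6 has {H,He,Be,B}; column 2 has {H,He,Be,B,C}; that leaves Li.
At row 6, column 4: row 6 has {H,He,Li,Be,B}; column 4 has {H,He,Li,B}; that leaves C.
At row 2, column 1: row 2 has {He,B}; column 1 has {H,He,Be,B,C}; that leaves Li.
At row 2, column 3: row 2 has {He,Li,B}; column 3 has {He,Li,Be,B,C}; that leaves H.
At row 2, column 4: row 2 has {H,He,Li,B}; column 4 has {H,He,Li,B,C}; that leaves Be.
At row 2, column 5: row 2 has {H,He,Li,Be,B}; column 5 has {H,He,Li,Be,B}; that leaves C.

Be B C H Li He / Li He H Be C B / He C Be B H Li / B H He Li Be C / C Be Li He B H / H Li B C He Be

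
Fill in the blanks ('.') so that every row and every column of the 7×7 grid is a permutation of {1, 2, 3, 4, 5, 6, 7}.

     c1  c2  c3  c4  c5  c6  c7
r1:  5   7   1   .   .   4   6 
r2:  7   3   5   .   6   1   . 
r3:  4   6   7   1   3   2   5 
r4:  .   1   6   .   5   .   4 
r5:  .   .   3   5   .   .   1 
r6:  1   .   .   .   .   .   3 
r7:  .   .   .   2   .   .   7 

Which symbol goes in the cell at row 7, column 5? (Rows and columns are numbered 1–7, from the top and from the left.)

row 1 has {1,4,5,6,7}; column 4 has {1,2,5} — only 3 is left for (r1,c4).
row 1 has {1,3,4,5,6,7}; column 5 has {3,5,6} — only 2 is left for (r1,c5).
row 2 has {1,3,5,6,7}; column 4 has {1,2,3,5} — only 4 is left for (r2,c4).
row 2 has {1,3,4,5,6,7}; column 7 has {1,3,4,5,6,7} — only 2 is left for (r2,c7).
row 4 has {1,4,5,6}; column 4 has {1,2,3,4,5} — only 7 is left for (r4,c4).
row 4 has {1,4,5,6,7}; column 6 has {1,2,4} — only 3 is left for (r4,c6).
row 6 has {1,3}; column 4 has {1,2,3,4,5,7} — only 6 is left for (r6,c4).
row 7 has {2,7}; column 3 has {1,3,5,6,7} — only 4 is left for (r7,c3).
row 7 has {2,4,7}; column 5 has {2,3,5,6} — only 1 is left for (r7,c5).

1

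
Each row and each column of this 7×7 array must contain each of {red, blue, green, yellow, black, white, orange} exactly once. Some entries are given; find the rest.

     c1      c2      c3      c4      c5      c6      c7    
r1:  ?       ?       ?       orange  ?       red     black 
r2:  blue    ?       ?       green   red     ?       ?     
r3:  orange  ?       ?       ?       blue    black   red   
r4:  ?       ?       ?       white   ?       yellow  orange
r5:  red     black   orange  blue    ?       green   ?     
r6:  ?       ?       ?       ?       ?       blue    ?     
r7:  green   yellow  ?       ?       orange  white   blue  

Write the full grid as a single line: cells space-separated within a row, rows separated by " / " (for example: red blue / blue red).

yellow blue green orange white red black / blue white black green red orange yellow / orange green white yellow blue black red / black red blue white green yellow orange / red black orange blue yellow green white / white orange yellow red black blue green / green yellow red black orange white blue

row 2 has {red,blue,green}; column 6 has {red,blue,green,yellow,black,white} — only orange is left for (r2,c6).
row 3 has {red,blue,black,orange}; column 4 has {blue,green,white,orange} — only yellow is left for (r3,c4).
row 4 has {yellow,white,orange}; column 1 has {red,blue,green,orange} — only black is left for (r4,c1).
row 4 has {yellow,black,white,orange}; column 5 has {red,blue,orange} — only green is left for (r4,c5).
row 2 has {red,blue,green,orange}; column 2 has {yellow,black} — only white is left for (r2,c2).
row 2 has {red,blue,green,white,orange}; column 7 has {red,blue,black,orange} — only yellow is left for (r2,c7).
row 3 has {red,blue,yellow,black,orange}; column 2 has {yellow,black,white} — only green is left for (r3,c2).
row 3 has {red,blue,green,yellow,black,orange}; column 3 has {orange} — only white is left for (r3,c3).
row 5 has {red,blue,green,black,orange}; column 7 has {red,blue,yellow,black,orange} — only white is left for (r5,c7).
row 6 has {blue}; column 7 has {red,blue,yellow,black,white,orange} — only green is left for (r6,c7).
row 1 has {red,black,orange}; column 2 has {green,yellow,black,white} — only blue is left for (r1,c2).
row 2 has {red,blue,green,yellow,white,orange}; column 3 has {white,orange} — only black is left for (r2,c3).
row 4 has {green,yellow,black,white,orange}; column 2 has {blue,green,yellow,black,white} — only red is left for (r4,c2).
row 4 has {red,green,yellow,black,white,orange}; column 3 has {black,white,orange} — only blue is left for (r4,c3).
row 5 has {red,blue,green,black,white,orange}; column 5 has {red,blue,green,orange} — only yellow is left for (r5,c5).
row 6 has {blue,green}; column 2 has {red,blue,green,yellow,black,white} — only orange is left for (r6,c2).
row 7 has {blue,green,yellow,white,orange}; column 3 has {blue,black,white,orange} — only red is left for (r7,c3).
row 7 has {red,blue,green,yellow,white,orange}; column 4 has {blue,green,yellow,white,orange} — only black is left for (r7,c4).
row 1 has {red,blue,black,orange}; column 5 has {red,blue,green,yellow,orange} — only white is left for (r1,c5).
row 6 has {blue,green,orange}; column 3 has {red,blue,black,white,orange} — only yellow is left for (r6,c3).
row 6 has {blue,green,yellow,orange}; column 4 has {blue,green,yellow,black,white,orange} — only red is left for (r6,c4).
row 6 has {red,blue,green,yellow,orange}; column 5 has {red,blue,green,yellow,white,orange} — only black is left for (r6,c5).
row 1 has {red,blue,black,white,orange}; column 1 has {red,blue,green,black,orange} — only yellow is left for (r1,c1).
row 1 has {red,blue,yellow,black,white,orange}; column 3 has {red,blue,yellow,black,white,orange} — only green is left for (r1,c3).
row 6 has {red,blue,green,yellow,black,orange}; column 1 has {red,blue,green,yellow,black,orange} — only white is left for (r6,c1).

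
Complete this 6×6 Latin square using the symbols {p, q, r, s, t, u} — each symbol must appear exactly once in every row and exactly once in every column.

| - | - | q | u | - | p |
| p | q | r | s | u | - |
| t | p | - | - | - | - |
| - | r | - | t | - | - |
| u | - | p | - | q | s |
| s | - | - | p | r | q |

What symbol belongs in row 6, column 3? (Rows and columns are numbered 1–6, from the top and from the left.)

t

row 1 has {p,q,u}; column 1 has {p,s,t,u} — only r is left for (r1,c1).
row 2 has {p,q,r,s,u}; column 6 has {p,q,s} — only t is left for (r2,c6).
row 3 has {p,t}; column 5 has {q,r,u} — only s is left for (r3,c5).
row 4 has {r,t}; column 1 has {p,r,s,t,u} — only q is left for (r4,c1).
row 4 has {q,r,t}; column 5 has {q,r,s,u} — only p is left for (r4,c5).
row 4 has {p,q,r,t}; column 6 has {p,q,s,t} — only u is left for (r4,c6).
row 5 has {p,q,s,u}; column 2 has {p,q,r} — only t is left for (r5,c2).
row 5 has {p,q,s,t,u}; column 4 has {p,s,t,u} — only r is left for (r5,c4).
row 6 has {p,q,r,s}; column 2 has {p,q,r,t} — only u is left for (r6,c2).
row 6 has {p,q,r,s,u}; column 3 has {p,q,r} — only t is left for (r6,c3).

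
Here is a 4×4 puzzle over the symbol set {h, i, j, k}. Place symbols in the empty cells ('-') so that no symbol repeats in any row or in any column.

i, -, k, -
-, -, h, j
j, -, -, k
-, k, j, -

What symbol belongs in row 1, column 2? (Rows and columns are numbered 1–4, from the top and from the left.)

j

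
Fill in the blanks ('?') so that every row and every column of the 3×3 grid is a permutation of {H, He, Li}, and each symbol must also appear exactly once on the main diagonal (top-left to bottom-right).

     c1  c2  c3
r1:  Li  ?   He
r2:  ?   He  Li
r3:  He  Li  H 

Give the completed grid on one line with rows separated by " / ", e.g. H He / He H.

Li H He / H He Li / He Li H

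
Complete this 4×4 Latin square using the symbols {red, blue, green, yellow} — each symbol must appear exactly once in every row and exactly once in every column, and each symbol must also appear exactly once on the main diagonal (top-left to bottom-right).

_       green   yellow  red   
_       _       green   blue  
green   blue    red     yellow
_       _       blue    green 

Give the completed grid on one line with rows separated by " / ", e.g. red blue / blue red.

(r1,c1): row 1 has {red,green,yellow}; column 1 has {green}; the diagonal has {red,green}, so it must be blue.
(r2,c2): row 2 has {blue,green}; column 2 has {blue,green}; the diagonal has {red,blue,green}, so it must be yellow.
(r4,c2): row 4 has {blue,green}; column 2 has {blue,green,yellow}, so it must be red.
(r2,c1): row 2 has {blue,green,yellow}; column 1 has {blue,green}, so it must be red.
(r4,c1): row 4 has {red,blue,green}; column 1 has {red,blue,green}, so it must be yellow.

blue green yellow red / red yellow green blue / green blue red yellow / yellow red blue green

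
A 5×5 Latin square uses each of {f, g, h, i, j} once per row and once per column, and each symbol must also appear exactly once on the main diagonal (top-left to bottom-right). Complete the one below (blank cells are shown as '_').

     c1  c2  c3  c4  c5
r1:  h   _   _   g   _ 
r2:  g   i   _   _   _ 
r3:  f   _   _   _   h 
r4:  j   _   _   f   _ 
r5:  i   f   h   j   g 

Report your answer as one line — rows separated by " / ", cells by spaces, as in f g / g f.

h j i g f / g i f h j / f g j i h / j h g f i / i f h j g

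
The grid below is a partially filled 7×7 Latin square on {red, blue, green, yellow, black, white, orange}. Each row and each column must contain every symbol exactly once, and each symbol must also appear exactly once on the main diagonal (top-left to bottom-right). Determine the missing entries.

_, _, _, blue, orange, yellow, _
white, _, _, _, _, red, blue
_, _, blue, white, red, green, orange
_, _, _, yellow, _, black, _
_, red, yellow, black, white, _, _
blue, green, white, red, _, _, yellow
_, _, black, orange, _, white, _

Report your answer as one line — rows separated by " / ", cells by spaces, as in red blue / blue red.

green white red blue orange yellow black / white black orange green yellow red blue / black yellow blue white red green orange / red orange green yellow blue black white / orange red yellow black white blue green / blue green white red black orange yellow / yellow blue black orange green white red

row 2 has {red,blue,white}; column 4 has {red,blue,yellow,black,white,orange} — only green is left for (r2,c4).
row 5 has {red,yellow,black,white}; column 7 has {blue,yellow,orange} — only green is left for (r5,c7).
row 6 has {red,blue,green,yellow,white}; column 5 has {red,white,orange} — only black is left for (r6,c5).
row 6 has {red,blue,green,yellow,black,white}; column 6 has {red,green,yellow,black,white}; the diagonal has {blue,yellow,white} — only orange is left for (r6,c6).
row 7 has {black,white,orange}; column 7 has {blue,green,yellow,orange}; the diagonal has {blue,yellow,white,orange} — only red is left for (r7,c7).
row 2 has {red,blue,green,white}; column 2 has {red,green}; the diagonal has {red,blue,yellow,white,orange} — only black is left for (r2,c2).
row 2 has {red,blue,green,black,white}; column 3 has {blue,yellow,black,white} — only orange is left for (r2,c3).
row 2 has {red,blue,green,black,white,orange}; column 5 has {red,black,white,orange} — only yellow is left for (r2,c5).
row 3 has {red,blue,green,white,orange}; column 2 has {red,green,black} — only yellow is left for (r3,c2).
row 4 has {yellow,black}; column 7 has {red,blue,green,yellow,orange} — only white is left for (r4,c7).
row 5 has {red,green,yellow,black,white}; column 1 has {blue,white} — only orange is left for (r5,c1).
row 5 has {red,green,yellow,black,white,orange}; column 6 has {red,green,yellow,black,white,orange} — only blue is left for (r5,c6).
row 7 has {red,black,white,orange}; column 2 has {red,green,yellow,black} — only blue is left for (r7,c2).
row 7 has {red,blue,black,white,orange}; column 5 has {red,yellow,black,white,orange} — only green is left for (r7,c5).
row 1 has {blue,yellow,orange}; column 1 has {blue,white,orange}; the diagonal has {red,blue,yellow,black,white,orange} — only green is left for (r1,c1).
row 1 has {blue,green,yellow,orange}; column 2 has {red,blue,green,yellow,black} — only white is left for (r1,c2).
row 1 has {blue,green,yellow,white,orange}; column 3 has {blue,yellow,black,white,orange} — only red is left for (r1,c3).
row 1 has {red,blue,green,yellow,white,orange}; column 7 has {red,blue,green,yellow,white,orange} — only black is left for (r1,c7).
row 3 has {red,blue,green,yellow,white,orange}; column 1 has {blue,green,white,orange} — only black is left for (r3,c1).
row 4 has {yellow,black,white}; column 1 has {blue,green,black,white,orange} — only red is left for (r4,c1).
row 4 has {red,yellow,black,white}; column 2 has {red,blue,green,yellow,black,white} — only orange is left for (r4,c2).
row 4 has {red,yellow,black,white,orange}; column 3 has {red,blue,yellow,black,white,orange} — only green is left for (r4,c3).
row 4 has {red,green,yellow,black,white,orange}; column 5 has {red,green,yellow,black,white,orange} — only blue is left for (r4,c5).
row 7 has {red,blue,green,black,white,orange}; column 1 has {red,blue,green,black,white,orange} — only yellow is left for (r7,c1).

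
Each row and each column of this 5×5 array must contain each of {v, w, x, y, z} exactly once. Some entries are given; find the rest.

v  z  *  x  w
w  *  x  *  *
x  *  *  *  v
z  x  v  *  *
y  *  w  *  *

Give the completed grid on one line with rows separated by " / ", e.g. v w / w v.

v z y x w / w y x v z / x w z y v / z x v w y / y v w z x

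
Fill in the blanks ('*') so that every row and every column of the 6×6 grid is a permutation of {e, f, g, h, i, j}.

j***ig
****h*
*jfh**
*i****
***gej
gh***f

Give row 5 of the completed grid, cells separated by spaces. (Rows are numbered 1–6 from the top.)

h f i g e j

(r3,c5) = g
(r5,c2) = f
(r6,c5) = j
(r1,c2) = e
(r1,c3) = h
(r1,c4) = f
(r2,c2) = g
(r4,c5) = f
(r5,c3) = i
(r6,c3) = e
(r6,c4) = i
(r2,c3) = j
(r2,c4) = e
(r2,c6) = i
(r3,c6) = e
(r4,c3) = g
(r4,c4) = j
(r4,c6) = h
(r5,c1) = h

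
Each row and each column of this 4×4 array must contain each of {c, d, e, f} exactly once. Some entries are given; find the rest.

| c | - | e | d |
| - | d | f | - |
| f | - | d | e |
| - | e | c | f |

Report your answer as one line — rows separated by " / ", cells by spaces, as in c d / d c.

Cell (r1,c2): row 1 has {c,d,e}; column 2 has {d,e} → f.
Cell (r2,c1): row 2 has {d,f}; column 1 has {c,f} → e.
Cell (r2,c4): row 2 has {d,e,f}; column 4 has {d,e,f} → c.
Cell (r3,c2): row 3 has {d,e,f}; column 2 has {d,e,f} → c.
Cell (r4,c1): row 4 has {c,e,f}; column 1 has {c,e,f} → d.

c f e d / e d f c / f c d e / d e c f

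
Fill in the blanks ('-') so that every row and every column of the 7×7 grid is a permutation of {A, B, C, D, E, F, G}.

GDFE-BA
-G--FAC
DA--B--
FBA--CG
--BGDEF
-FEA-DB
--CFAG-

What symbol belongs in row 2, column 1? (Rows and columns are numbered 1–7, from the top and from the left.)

E

(r1,c5) = C
(r2,c3) = D
(r2,c4) = B
(r3,c3) = G
(r3,c4) = C
(r3,c6) = F
(r3,c7) = E
(r4,c4) = D
(r4,c5) = E
(r5,c2) = C
(r6,c1) = C
(r6,c5) = G
(r7,c2) = E
(r7,c7) = D
(r2,c1) = E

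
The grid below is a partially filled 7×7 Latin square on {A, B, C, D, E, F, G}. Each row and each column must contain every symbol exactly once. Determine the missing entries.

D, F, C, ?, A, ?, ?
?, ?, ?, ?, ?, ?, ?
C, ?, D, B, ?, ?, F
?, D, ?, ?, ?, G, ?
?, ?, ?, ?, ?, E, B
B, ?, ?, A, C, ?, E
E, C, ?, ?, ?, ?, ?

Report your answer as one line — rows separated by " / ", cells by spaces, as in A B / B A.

D F C E A B G / G B E D F C A / C E D B G A F / A D B F E G C / F A G C D E B / B G F A C D E / E C A G B F D

(r1,c6): row 1 has {A,C,D,F}; column 6 has {E,G}, so it must be B.
(r1,c7): row 1 has {A,B,C,D,F}; column 7 has {B,E,F}, so it must be G.
(r3,c6): row 3 has {B,C,D,F}; column 6 has {B,E,G}, so it must be A.
(r6,c2): row 6 has {A,B,C,E}; column 2 has {C,D,F}, so it must be G.
(r6,c3): row 6 has {A,B,C,E,G}; column 3 has {C,D}, so it must be F.
(r6,c6): row 6 has {A,B,C,E,F,G}; column 6 has {A,B,E,G}, so it must be D.
(r7,c6): row 7 has {C,E}; column 6 has {A,B,D,E,G}, so it must be F.
(r1,c4): row 1 has {A,B,C,D,F,G}; column 4 has {A,B}, so it must be E.
(r2,c6): row 2 is empty so far; column 6 has {A,B,D,E,F,G}, so it must be C.
(r3,c2): row 3 has {A,B,C,D,F}; column 2 has {C,D,F,G}, so it must be E.
(r3,c5): row 3 has {A,B,C,D,E,F}; column 5 has {A,C}, so it must be G.
(r5,c2): row 5 has {B,E}; column 2 has {C,D,E,F,G}, so it must be A.
(r5,c3): row 5 has {A,B,E}; column 3 has {C,D,F}, so it must be G.
(r2,c2): row 2 has {C}; column 2 has {A,C,D,E,F,G}, so it must be B.
(r5,c1): row 5 has {A,B,E,G}; column 1 has {B,C,D,E}, so it must be F.
(r5,c5): row 5 has {A,B,E,F,G}; column 5 has {A,C,G}, so it must be D.
(r7,c5): row 7 has {C,E,F}; column 5 has {A,C,D,G}, so it must be B.
(r4,c1): row 4 has {D,G}; column 1 has {B,C,D,E,F}, so it must be A.
(r4,c7): row 4 has {A,D,G}; column 7 has {B,E,F,G}, so it must be C.
(r5,c4): row 5 has {A,B,D,E,F,G}; column 4 has {A,B,E}, so it must be C.
(r7,c3): row 7 has {B,C,E,F}; column 3 has {C,D,F,G}, so it must be A.
(r7,c7): row 7 has {A,B,C,E,F}; column 7 has {B,C,E,F,G}, so it must be D.
(r2,c1): row 2 has {B,C}; column 1 has {A,B,C,D,E,F}, so it must be G.
(r2,c3): row 2 has {B,C,G}; column 3 has {A,C,D,F,G}, so it must be E.
(r2,c5): row 2 has {B,C,E,G}; column 5 has {A,B,C,D,G}, so it must be F.
(r2,c7): row 2 has {B,C,E,F,G}; column 7 has {B,C,D,E,F,G}, so it must be A.
(r4,c3): row 4 has {A,C,D,G}; column 3 has {A,C,D,E,F,G}, so it must be B.
(r4,c4): row 4 has {A,B,C,D,G}; column 4 has {A,B,C,E}, so it must be F.
(r4,c5): row 4 has {A,B,C,D,F,G}; column 5 has {A,B,C,D,F,G}, so it must be E.
(r7,c4): row 7 has {A,B,C,D,E,F}; column 4 has {A,B,C,E,F}, so it must be G.
(r2,c4): row 2 has {A,B,C,E,F,G}; column 4 has {A,B,C,E,F,G}, so it must be D.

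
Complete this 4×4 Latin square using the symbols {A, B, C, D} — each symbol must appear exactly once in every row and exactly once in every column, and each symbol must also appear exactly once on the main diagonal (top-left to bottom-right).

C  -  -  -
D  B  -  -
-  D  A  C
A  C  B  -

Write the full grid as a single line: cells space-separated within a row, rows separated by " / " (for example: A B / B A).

C A D B / D B C A / B D A C / A C B D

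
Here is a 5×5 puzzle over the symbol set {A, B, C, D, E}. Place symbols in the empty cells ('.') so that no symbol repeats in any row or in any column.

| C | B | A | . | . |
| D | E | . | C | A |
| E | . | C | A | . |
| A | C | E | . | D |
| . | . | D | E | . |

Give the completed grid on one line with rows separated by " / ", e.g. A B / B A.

C B A D E / D E B C A / E D C A B / A C E B D / B A D E C

(r1,c4): row 1 has {A,B,C}; column 4 has {A,C,E}, so it must be D.
(r1,c5): row 1 has {A,B,C,D}; column 5 has {A,D}, so it must be E.
(r2,c3): row 2 has {A,C,D,E}; column 3 has {A,C,D,E}, so it must be B.
(r3,c2): row 3 has {A,C,E}; column 2 has {B,C,E}, so it must be D.
(r3,c5): row 3 has {A,C,D,E}; column 5 has {A,D,E}, so it must be B.
(r4,c4): row 4 has {A,C,D,E}; column 4 has {A,C,D,E}, so it must be B.
(r5,c1): row 5 has {D,E}; column 1 has {A,C,D,E}, so it must be B.
(r5,c2): row 5 has {B,D,E}; column 2 has {B,C,D,E}, so it must be A.
(r5,c5): row 5 has {A,B,D,E}; column 5 has {A,B,D,E}, so it must be C.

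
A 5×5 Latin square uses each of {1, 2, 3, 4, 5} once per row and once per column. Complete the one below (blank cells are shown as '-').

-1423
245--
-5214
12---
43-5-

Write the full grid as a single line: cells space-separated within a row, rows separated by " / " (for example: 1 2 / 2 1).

5 1 4 2 3 / 2 4 5 3 1 / 3 5 2 1 4 / 1 2 3 4 5 / 4 3 1 5 2

(r1,c1): row 1 has {1,2,3,4}; column 1 has {1,2,4}, so it must be 5.
(r2,c4): row 2 has {2,4,5}; column 4 has {1,2,5}, so it must be 3.
(r2,c5): row 2 has {2,3,4,5}; column 5 has {3,4}, so it must be 1.
(r3,c1): row 3 has {1,2,4,5}; column 1 has {1,2,4,5}, so it must be 3.
(r4,c3): row 4 has {1,2}; column 3 has {2,4,5}, so it must be 3.
(r4,c4): row 4 has {1,2,3}; column 4 has {1,2,3,5}, so it must be 4.
(r4,c5): row 4 has {1,2,3,4}; column 5 has {1,3,4}, so it must be 5.
(r5,c3): row 5 has {3,4,5}; column 3 has {2,3,4,5}, so it must be 1.
(r5,c5): row 5 has {1,3,4,5}; column 5 has {1,3,4,5}, so it must be 2.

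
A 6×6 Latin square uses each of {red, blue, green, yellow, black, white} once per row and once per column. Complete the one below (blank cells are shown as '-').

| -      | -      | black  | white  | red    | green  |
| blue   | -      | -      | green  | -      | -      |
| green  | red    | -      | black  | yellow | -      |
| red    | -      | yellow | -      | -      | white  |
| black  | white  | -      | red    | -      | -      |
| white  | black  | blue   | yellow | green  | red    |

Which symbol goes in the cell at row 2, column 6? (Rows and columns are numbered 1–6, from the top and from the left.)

(r1,c1) = yellow
(r1,c2) = blue
(r2,c2) = yellow
(r2,c6) = black

black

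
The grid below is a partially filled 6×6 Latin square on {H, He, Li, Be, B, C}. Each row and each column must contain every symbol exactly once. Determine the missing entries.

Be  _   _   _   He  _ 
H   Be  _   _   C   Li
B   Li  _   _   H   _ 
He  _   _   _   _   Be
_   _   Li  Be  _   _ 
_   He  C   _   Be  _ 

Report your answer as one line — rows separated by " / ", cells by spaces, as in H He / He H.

Be C B Li He H / H Be He B C Li / B Li Be He H C / He B H C Li Be / C H Li Be B He / Li He C H Be B

(r5,c1): row 5 has {Li,Be}; column 1 has {H,He,Be,B}, so it must be C.
(r5,c5): row 5 has {Li,Be,C}; column 5 has {H,He,Be,C}, so it must be B.
(r6,c1): row 6 has {He,Be,C}; column 1 has {H,He,Be,B,C}, so it must be Li.
(r4,c5): row 4 has {He,Be}; column 5 has {H,He,Be,B,C}, so it must be Li.
(r5,c2): row 5 has {Li,Be,B,C}; column 2 has {He,Li,Be}, so it must be H.
(r5,c6): row 5 has {H,Li,Be,B,C}; column 6 has {Li,Be}, so it must be He.
(r3,c6): row 3 has {H,Li,B}; column 6 has {He,Li,Be}, so it must be C.
(r3,c4): row 3 has {H,Li,B,C}; column 4 has {Be}, so it must be He.
(r2,c4): row 2 has {H,Li,Be,C}; column 4 has {He,Be}, so it must be B.
(r3,c3): row 3 has {H,He,Li,B,C}; column 3 has {Li,C}, so it must be Be.
(r6,c4): row 6 has {He,Li,Be,C}; column 4 has {He,Be,B}, so it must be H.
(r6,c6): row 6 has {H,He,Li,Be,C}; column 6 has {He,Li,Be,C}, so it must be B.
(r1,c6): row 1 has {He,Be}; column 6 has {He,Li,Be,B,C}, so it must be H.
(r2,c3): row 2 has {H,Li,Be,B,C}; column 3 has {Li,Be,C}, so it must be He.
(r4,c4): row 4 has {He,Li,Be}; column 4 has {H,He,Be,B}, so it must be C.
(r1,c3): row 1 has {H,He,Be}; column 3 has {He,Li,Be,C}, so it must be B.
(r1,c4): row 1 has {H,He,Be,B}; column 4 has {H,He,Be,B,C}, so it must be Li.
(r4,c2): row 4 has {He,Li,Be,C}; column 2 has {H,He,Li,Be}, so it must be B.
(r4,c3): row 4 has {He,Li,Be,B,C}; column 3 has {He,Li,Be,B,C}, so it must be H.
(r1,c2): row 1 has {H,He,Li,Be,B}; column 2 has {H,He,Li,Be,B}, so it must be C.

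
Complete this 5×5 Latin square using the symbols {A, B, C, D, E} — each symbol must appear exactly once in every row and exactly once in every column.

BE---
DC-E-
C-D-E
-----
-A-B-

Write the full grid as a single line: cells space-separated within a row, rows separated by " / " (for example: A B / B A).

B E A D C / D C B E A / C B D A E / A D E C B / E A C B D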